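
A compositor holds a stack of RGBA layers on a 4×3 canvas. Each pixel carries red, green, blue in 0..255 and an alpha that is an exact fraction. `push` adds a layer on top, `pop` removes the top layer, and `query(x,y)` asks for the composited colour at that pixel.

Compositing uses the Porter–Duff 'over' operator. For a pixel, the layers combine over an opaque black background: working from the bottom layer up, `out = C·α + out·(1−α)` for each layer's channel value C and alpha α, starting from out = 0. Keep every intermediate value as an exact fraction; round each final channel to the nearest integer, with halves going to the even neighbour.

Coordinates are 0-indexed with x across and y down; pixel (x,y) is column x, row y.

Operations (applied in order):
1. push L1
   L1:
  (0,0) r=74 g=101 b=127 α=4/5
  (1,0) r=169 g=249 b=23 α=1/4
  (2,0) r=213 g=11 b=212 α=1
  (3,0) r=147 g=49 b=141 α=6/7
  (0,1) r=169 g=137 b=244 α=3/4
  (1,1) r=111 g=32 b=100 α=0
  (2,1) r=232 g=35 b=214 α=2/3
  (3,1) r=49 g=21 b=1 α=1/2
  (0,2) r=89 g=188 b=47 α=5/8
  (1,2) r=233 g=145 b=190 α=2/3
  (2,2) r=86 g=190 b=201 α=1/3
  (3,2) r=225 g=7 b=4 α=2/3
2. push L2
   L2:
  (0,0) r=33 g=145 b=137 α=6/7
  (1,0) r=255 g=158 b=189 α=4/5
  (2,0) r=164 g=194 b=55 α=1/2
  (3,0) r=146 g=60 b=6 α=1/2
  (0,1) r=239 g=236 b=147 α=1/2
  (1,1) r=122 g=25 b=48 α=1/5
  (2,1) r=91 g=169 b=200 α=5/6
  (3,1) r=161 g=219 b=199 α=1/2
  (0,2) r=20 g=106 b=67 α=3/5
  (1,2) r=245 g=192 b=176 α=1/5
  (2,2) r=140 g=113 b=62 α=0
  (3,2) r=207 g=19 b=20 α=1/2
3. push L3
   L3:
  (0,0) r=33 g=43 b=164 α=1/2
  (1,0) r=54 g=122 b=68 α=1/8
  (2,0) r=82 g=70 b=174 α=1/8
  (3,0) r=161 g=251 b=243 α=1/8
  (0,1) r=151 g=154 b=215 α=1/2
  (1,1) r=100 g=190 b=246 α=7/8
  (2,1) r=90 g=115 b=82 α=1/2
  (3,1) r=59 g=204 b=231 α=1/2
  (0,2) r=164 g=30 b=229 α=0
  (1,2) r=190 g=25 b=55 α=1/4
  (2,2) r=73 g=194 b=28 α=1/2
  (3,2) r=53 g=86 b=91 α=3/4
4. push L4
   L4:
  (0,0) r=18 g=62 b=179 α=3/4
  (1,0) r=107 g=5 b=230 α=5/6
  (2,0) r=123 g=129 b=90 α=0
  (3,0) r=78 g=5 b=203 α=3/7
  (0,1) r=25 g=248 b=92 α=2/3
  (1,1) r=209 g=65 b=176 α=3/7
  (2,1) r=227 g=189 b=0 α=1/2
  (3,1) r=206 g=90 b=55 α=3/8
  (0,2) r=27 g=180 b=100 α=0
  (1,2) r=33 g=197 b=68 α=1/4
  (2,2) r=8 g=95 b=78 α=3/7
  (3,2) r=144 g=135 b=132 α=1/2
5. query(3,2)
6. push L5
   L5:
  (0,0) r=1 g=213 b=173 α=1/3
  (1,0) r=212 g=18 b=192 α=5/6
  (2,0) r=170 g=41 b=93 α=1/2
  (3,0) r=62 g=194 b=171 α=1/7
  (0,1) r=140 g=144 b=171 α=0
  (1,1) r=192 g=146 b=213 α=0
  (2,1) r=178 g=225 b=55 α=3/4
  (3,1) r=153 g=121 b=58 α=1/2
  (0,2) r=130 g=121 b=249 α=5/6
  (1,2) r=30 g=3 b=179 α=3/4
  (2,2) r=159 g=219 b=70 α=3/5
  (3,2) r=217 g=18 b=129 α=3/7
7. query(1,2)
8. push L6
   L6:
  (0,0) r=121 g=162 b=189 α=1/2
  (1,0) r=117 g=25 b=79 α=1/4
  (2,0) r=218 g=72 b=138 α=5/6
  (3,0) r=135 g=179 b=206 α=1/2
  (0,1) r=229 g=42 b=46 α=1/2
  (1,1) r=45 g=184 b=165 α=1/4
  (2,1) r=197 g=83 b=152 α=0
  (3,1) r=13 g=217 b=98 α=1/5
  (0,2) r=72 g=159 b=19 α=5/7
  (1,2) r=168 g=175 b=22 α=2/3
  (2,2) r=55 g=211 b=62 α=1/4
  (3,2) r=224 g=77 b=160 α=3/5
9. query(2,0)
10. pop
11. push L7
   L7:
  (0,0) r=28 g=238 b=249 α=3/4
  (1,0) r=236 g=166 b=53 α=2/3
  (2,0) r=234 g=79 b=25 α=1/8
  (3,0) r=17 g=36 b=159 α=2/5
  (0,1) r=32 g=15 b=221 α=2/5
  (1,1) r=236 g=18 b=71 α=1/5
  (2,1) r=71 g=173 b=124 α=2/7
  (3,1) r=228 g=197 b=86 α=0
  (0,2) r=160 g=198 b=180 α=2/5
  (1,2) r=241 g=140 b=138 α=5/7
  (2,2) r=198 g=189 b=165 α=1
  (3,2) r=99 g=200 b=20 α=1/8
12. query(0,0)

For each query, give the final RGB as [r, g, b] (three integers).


query (3,2) [L1,L2,L3,L4] — begin 0,0,0
L1 α=2/3: [150, 14/3, 8/3]
L2 α=1/2: [357/2, 71/6, 34/3]
L3 α=3/4: [675/8, 1619/24, 853/12]
L4 α=1/2: [1827/16, 4859/48, 2437/24]
= [114, 101, 102]

(1,2) stack=L1,L2,L3,L4,L5; from [0,0,0]:
L1 α=2/3: [466/3, 290/3, 380/3]
L2 α=1/5: [2599/15, 1736/15, 2048/15]
L3 α=1/4: [3549/20, 1861/20, 2323/20]
L4 α=1/4: [11307/80, 9523/80, 8329/80]
L5 α=3/4: [18507/320, 10243/320, 51289/320]
= [58, 32, 160]

at x=2,y=0 over L1,L2,L3,L4,L5,L6:
after L1 α=1: [213, 11, 212]
after L2 α=1/2: [377/2, 205/2, 267/2]
after L3 α=1/8: [2803/16, 1575/16, 2217/16]
after L4 α=0: [2803/16, 1575/16, 2217/16]
after L5 α=1/2: [5523/32, 2231/32, 3705/32]
after L6 α=5/6: [40403/192, 13751/192, 8595/64]
= [210, 72, 134]

query (0,0) [L1,L2,L3,L4,L5,L7] — begin 0,0,0
L1 α=4/5: [296/5, 404/5, 508/5]
L2 α=6/7: [1286/35, 4754/35, 4618/35]
L3 α=1/2: [2441/70, 6259/70, 5179/35]
L4 α=3/4: [6221/280, 19279/280, 11987/70]
L5 α=1/3: [6361/420, 49099/420, 6014/35]
L7 α=3/4: [41641/1680, 348979/1680, 32159/140]
= [25, 208, 230]


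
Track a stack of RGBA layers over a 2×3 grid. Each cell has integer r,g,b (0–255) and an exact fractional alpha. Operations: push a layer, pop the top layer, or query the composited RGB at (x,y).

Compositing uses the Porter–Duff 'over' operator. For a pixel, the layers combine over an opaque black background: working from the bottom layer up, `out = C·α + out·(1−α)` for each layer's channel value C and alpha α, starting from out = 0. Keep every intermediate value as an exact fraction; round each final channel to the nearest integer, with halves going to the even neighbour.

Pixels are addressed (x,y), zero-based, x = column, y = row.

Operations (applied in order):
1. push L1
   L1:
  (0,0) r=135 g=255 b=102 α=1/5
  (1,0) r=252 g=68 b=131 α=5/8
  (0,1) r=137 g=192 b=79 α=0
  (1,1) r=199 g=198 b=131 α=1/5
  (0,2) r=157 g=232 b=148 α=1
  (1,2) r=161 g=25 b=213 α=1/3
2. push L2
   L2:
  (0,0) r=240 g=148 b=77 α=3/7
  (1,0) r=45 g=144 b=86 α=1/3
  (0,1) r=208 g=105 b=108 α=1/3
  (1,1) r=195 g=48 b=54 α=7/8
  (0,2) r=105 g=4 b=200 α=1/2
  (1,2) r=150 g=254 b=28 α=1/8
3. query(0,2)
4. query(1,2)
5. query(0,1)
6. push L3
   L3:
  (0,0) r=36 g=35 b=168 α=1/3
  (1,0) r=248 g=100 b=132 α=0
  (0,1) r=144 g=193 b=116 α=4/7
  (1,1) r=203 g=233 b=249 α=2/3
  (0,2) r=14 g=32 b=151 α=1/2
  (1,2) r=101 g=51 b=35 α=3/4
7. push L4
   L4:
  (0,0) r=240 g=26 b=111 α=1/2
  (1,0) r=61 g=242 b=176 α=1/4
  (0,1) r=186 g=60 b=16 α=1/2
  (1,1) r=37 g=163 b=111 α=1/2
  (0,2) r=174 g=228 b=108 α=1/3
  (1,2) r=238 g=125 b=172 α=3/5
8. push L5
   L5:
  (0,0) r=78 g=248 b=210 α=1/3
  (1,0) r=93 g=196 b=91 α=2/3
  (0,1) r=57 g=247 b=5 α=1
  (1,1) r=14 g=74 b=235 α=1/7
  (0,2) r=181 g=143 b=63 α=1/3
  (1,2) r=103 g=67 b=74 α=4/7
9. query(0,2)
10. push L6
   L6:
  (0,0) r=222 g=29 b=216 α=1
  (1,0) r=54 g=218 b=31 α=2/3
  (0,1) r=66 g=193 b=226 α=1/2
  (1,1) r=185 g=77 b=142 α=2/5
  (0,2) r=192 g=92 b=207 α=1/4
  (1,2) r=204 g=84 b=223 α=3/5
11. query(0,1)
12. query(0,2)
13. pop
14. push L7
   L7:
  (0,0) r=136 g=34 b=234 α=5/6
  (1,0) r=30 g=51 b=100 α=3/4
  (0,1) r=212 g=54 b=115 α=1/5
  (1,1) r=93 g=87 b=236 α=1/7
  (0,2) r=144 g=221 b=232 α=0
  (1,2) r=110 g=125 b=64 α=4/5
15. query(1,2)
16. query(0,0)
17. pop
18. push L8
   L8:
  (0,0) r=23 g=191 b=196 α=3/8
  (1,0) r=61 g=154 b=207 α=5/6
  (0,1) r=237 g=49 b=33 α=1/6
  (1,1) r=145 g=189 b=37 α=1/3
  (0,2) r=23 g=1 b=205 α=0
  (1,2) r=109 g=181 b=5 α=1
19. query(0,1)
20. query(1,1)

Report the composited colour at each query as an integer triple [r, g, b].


query (0,2) [L1,L2] — begin 0,0,0
L1 α=1: [157, 232, 148]
L2 α=1/2: [131, 118, 174]
= [131, 118, 174]

(1,2) stack=L1,L2; from [0,0,0]:
after L1 α=1/3: [161/3, 25/3, 71]
after L2 α=1/8: [1577/24, 937/24, 525/8]
→ [66, 39, 66]

query (0,1) [L1,L2] — begin 0,0,0
+L1 (α=0) → [0, 0, 0]
+L2 (α=1/3) → [208/3, 35, 36]
→ [69, 35, 36]

(0,2) stack=L1,L2,L3,L4,L5; from [0,0,0]:
after L1 α=1: [157, 232, 148]
after L2 α=1/2: [131, 118, 174]
after L3 α=1/2: [145/2, 75, 325/2]
after L4 α=1/3: [319/3, 126, 433/3]
after L5 α=1/3: [1181/9, 395/3, 1055/9]
= [131, 132, 117]

(0,1) stack=L1,L2,L3,L4,L5,L6; from [0,0,0]:
L1 α=0: [0, 0, 0]
L2 α=1/3: [208/3, 35, 36]
L3 α=4/7: [112, 877/7, 572/7]
L4 α=1/2: [149, 1297/14, 342/7]
L5 α=1: [57, 247, 5]
L6 α=1/2: [123/2, 220, 231/2]
→ [62, 220, 116]

query (0,2) [L1,L2,L3,L4,L5,L6] — begin 0,0,0
+L1 (α=1) → [157, 232, 148]
+L2 (α=1/2) → [131, 118, 174]
+L3 (α=1/2) → [145/2, 75, 325/2]
+L4 (α=1/3) → [319/3, 126, 433/3]
+L5 (α=1/3) → [1181/9, 395/3, 1055/9]
+L6 (α=1/4) → [1757/12, 487/4, 419/3]
= [146, 122, 140]

at x=1,y=2 over L1,L2,L3,L4,L5,L7:
L1 α=1/3: [161/3, 25/3, 71]
L2 α=1/8: [1577/24, 937/24, 525/8]
L3 α=3/4: [8849/96, 4609/96, 1365/32]
L4 α=3/5: [43121/240, 22609/240, 9621/80]
L5 α=4/7: [76081/560, 44049/560, 52543/560]
L7 α=4/5: [322481/2800, 324049/2800, 195903/2800]
rounded: [115, 116, 70]

query (0,0) [L1,L2,L3,L4,L5,L7] — begin 0,0,0
L1 α=1/5: [27, 51, 102/5]
L2 α=3/7: [828/7, 648/7, 1563/35]
L3 α=1/3: [636/7, 1541/21, 3002/35]
L4 α=1/2: [1158/7, 2087/42, 6887/70]
L5 α=1/3: [954/7, 7295/63, 14237/105]
L7 α=5/6: [2857/21, 18005/378, 137087/630]
= [136, 48, 218]

at x=0,y=1 over L1,L2,L3,L4,L5,L8:
after L1 α=0: [0, 0, 0]
after L2 α=1/3: [208/3, 35, 36]
after L3 α=4/7: [112, 877/7, 572/7]
after L4 α=1/2: [149, 1297/14, 342/7]
after L5 α=1: [57, 247, 5]
after L8 α=1/6: [87, 214, 29/3]
rounded: [87, 214, 10]

at x=1,y=1 over L1,L2,L3,L4,L5,L8:
+L1 (α=1/5) → [199/5, 198/5, 131/5]
+L2 (α=7/8) → [878/5, 939/20, 2021/40]
+L3 (α=2/3) → [2908/15, 10259/60, 21941/120]
+L4 (α=1/2) → [3463/30, 20039/120, 35261/240]
+L5 (α=1/7) → [3533/35, 21519/140, 44661/280]
+L8 (α=1/3) → [4047/35, 11583/70, 49841/420]
= [116, 165, 119]


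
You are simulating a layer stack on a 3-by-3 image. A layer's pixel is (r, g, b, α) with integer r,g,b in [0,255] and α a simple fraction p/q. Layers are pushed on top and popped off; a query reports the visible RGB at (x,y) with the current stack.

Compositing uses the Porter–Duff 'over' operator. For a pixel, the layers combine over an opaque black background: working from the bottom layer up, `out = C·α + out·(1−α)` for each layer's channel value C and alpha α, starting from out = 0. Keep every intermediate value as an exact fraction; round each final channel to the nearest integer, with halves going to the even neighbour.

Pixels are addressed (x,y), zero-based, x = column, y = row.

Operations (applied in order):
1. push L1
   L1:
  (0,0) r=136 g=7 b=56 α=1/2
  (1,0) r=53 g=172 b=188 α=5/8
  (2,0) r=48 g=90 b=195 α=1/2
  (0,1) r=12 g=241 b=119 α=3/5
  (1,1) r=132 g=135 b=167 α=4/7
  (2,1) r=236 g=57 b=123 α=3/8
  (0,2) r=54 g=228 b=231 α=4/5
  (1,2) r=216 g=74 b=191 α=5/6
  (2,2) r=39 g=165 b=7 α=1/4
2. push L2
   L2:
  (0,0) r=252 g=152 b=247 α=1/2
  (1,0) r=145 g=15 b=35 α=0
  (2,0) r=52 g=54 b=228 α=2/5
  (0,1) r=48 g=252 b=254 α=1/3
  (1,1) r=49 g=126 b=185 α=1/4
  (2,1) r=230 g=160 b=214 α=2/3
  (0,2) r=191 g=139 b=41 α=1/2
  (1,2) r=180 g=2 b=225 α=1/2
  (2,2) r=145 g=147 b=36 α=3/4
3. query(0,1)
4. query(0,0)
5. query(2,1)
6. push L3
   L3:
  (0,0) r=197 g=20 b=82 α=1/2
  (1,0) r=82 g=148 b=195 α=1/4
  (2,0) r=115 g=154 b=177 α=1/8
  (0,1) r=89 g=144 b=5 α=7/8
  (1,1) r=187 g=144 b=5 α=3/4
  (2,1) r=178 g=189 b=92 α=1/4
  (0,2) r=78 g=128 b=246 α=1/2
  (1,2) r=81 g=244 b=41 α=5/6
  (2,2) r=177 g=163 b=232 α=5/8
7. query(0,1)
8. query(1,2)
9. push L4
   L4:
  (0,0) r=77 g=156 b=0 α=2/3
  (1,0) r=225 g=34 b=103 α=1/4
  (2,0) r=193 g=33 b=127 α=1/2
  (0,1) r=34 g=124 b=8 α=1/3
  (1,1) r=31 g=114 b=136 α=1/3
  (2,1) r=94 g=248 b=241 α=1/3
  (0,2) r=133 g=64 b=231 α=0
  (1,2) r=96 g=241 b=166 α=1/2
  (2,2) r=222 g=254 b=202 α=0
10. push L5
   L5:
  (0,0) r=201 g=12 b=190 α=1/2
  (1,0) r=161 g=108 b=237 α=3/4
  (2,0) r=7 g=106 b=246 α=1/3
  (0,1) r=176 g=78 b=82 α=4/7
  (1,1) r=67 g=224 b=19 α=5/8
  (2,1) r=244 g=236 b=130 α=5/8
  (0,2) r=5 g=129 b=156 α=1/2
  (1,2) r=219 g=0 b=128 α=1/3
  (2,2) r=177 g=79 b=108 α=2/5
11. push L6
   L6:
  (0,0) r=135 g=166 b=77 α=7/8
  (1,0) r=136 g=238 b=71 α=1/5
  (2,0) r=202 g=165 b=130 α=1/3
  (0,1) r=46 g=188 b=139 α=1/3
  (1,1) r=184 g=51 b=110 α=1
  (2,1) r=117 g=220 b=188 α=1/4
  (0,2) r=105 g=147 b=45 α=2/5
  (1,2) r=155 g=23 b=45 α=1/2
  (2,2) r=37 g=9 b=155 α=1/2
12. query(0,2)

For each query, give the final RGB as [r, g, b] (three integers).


(0,1) stack=L1,L2; from [0,0,0]:
after L1 α=3/5: [36/5, 723/5, 357/5]
after L2 α=1/3: [104/5, 902/5, 1984/15]
rounded: [21, 180, 132]

query (0,0) [L1,L2] — begin 0,0,0
after L1 α=1/2: [68, 7/2, 28]
after L2 α=1/2: [160, 311/4, 275/2]
rounded: [160, 78, 138]

at x=2,y=1 over L1,L2:
L1 α=3/8: [177/2, 171/8, 369/8]
L2 α=2/3: [1097/6, 2731/24, 3793/24]
→ [183, 114, 158]

at x=0,y=1 over L1,L2,L3:
+L1 (α=3/5) → [36/5, 723/5, 357/5]
+L2 (α=1/3) → [104/5, 902/5, 1984/15]
+L3 (α=7/8) → [3219/40, 2971/20, 2509/120]
rounded: [80, 149, 21]

query (1,2) [L1,L2,L3] — begin 0,0,0
+L1 (α=5/6) → [180, 185/3, 955/6]
+L2 (α=1/2) → [180, 191/6, 2305/12]
+L3 (α=5/6) → [195/2, 7511/36, 4765/72]
rounded: [98, 209, 66]

query (0,2) [L1,L2,L3,L4,L5,L6] — begin 0,0,0
after L1 α=4/5: [216/5, 912/5, 924/5]
after L2 α=1/2: [1171/10, 1607/10, 1129/10]
after L3 α=1/2: [1951/20, 2887/20, 3589/20]
after L4 α=0: [1951/20, 2887/20, 3589/20]
after L5 α=1/2: [2051/40, 5467/40, 6709/40]
after L6 α=2/5: [14553/200, 28161/200, 23727/200]
= [73, 141, 119]


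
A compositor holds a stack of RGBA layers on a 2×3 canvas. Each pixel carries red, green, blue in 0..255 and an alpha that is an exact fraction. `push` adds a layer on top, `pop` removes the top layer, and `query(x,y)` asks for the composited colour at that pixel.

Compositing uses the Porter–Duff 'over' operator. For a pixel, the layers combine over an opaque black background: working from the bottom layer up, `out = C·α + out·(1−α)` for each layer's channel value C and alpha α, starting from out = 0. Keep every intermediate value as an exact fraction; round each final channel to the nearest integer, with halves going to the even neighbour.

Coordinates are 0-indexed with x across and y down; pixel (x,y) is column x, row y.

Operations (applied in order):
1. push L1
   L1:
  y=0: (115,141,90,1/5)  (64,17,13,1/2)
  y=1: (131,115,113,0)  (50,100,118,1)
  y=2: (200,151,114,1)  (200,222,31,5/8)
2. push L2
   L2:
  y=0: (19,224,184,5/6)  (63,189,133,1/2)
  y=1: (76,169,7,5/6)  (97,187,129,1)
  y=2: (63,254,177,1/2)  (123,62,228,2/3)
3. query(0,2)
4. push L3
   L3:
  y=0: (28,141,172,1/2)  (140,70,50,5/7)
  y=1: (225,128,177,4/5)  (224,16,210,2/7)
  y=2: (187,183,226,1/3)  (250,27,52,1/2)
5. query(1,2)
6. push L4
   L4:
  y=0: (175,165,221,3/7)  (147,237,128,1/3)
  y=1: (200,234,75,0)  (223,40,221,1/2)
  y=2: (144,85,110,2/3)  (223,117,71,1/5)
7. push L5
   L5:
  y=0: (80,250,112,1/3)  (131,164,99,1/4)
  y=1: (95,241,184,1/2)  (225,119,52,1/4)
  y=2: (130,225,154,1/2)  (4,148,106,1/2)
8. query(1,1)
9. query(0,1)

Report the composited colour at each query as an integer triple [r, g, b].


(0,2) stack=L1,L2; from [0,0,0]:
+L1 (α=1) → [200, 151, 114]
+L2 (α=1/2) → [263/2, 405/2, 291/2]
= [132, 202, 146]

(1,2) stack=L1,L2,L3; from [0,0,0]:
L1 α=5/8: [125, 555/4, 155/8]
L2 α=2/3: [371/3, 1051/12, 3803/24]
L3 α=1/2: [1121/6, 1375/24, 5051/48]
rounded: [187, 57, 105]

query (1,1) [L1,L2,L3,L4,L5] — begin 0,0,0
+L1 (α=1) → [50, 100, 118]
+L2 (α=1) → [97, 187, 129]
+L3 (α=2/7) → [933/7, 967/7, 1065/7]
+L4 (α=1/2) → [1247/7, 1247/14, 1306/7]
+L5 (α=1/4) → [1329/7, 5407/56, 2141/14]
rounded: [190, 97, 153]

(0,1) stack=L1,L2,L3,L4,L5; from [0,0,0]:
+L1 (α=0) → [0, 0, 0]
+L2 (α=5/6) → [190/3, 845/6, 35/6]
+L3 (α=4/5) → [578/3, 3917/30, 4283/30]
+L4 (α=0) → [578/3, 3917/30, 4283/30]
+L5 (α=1/2) → [863/6, 11147/60, 9803/60]
rounded: [144, 186, 163]


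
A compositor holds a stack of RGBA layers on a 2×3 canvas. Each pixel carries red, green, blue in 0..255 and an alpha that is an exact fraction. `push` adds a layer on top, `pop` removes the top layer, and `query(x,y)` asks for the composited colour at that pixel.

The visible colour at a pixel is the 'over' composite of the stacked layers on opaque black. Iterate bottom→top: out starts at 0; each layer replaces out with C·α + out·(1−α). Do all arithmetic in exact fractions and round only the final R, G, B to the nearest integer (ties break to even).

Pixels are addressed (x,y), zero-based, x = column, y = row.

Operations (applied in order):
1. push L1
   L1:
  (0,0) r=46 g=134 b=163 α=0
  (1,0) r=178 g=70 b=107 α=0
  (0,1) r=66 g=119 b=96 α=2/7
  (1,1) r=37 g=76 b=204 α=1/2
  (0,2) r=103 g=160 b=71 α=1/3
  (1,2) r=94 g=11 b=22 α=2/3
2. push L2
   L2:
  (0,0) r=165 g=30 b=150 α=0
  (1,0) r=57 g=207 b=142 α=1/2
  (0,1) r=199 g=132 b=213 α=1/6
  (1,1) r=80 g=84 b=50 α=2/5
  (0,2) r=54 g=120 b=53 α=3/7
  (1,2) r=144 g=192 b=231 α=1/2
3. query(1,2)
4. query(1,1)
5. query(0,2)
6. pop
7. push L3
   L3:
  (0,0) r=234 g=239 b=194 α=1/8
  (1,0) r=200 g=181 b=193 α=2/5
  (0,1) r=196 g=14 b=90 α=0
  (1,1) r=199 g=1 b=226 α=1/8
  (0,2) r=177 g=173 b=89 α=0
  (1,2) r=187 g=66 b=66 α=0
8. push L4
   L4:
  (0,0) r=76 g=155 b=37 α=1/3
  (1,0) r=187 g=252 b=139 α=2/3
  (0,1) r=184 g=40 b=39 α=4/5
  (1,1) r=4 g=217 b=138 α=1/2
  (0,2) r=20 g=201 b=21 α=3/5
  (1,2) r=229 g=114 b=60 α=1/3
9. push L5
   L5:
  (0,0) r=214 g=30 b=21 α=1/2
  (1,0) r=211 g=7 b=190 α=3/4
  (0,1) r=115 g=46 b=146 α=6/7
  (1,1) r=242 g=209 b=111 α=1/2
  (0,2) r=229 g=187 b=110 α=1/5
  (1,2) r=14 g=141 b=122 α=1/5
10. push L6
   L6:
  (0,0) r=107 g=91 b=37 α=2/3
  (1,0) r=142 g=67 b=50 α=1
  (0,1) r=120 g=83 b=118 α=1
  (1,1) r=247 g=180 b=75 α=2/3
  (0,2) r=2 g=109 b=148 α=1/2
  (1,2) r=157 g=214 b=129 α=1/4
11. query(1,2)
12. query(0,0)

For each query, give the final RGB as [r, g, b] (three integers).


at x=1,y=2 over L1,L2:
after L1 α=2/3: [188/3, 22/3, 44/3]
after L2 α=1/2: [310/3, 299/3, 737/6]
→ [103, 100, 123]

(1,1) stack=L1,L2; from [0,0,0]:
after L1 α=1/2: [37/2, 38, 102]
after L2 α=2/5: [431/10, 282/5, 406/5]
→ [43, 56, 81]

at x=0,y=2 over L1,L2:
L1 α=1/3: [103/3, 160/3, 71/3]
L2 α=3/7: [898/21, 1720/21, 761/21]
rounded: [43, 82, 36]

at x=1,y=2 over L1,L3,L4,L5,L6:
L1 α=2/3: [188/3, 22/3, 44/3]
L3 α=0: [188/3, 22/3, 44/3]
L4 α=1/3: [1063/9, 386/9, 268/9]
L5 α=1/5: [4378/45, 2813/45, 434/9]
L6 α=1/4: [6733/60, 6023/60, 821/12]
= [112, 100, 68]

query (0,0) [L1,L3,L4,L5,L6] — begin 0,0,0
+L1 (α=0) → [0, 0, 0]
+L3 (α=1/8) → [117/4, 239/8, 97/4]
+L4 (α=1/3) → [269/6, 859/12, 57/2]
+L5 (α=1/2) → [1553/12, 1219/24, 99/4]
+L6 (α=2/3) → [4121/36, 5587/72, 395/12]
→ [114, 78, 33]


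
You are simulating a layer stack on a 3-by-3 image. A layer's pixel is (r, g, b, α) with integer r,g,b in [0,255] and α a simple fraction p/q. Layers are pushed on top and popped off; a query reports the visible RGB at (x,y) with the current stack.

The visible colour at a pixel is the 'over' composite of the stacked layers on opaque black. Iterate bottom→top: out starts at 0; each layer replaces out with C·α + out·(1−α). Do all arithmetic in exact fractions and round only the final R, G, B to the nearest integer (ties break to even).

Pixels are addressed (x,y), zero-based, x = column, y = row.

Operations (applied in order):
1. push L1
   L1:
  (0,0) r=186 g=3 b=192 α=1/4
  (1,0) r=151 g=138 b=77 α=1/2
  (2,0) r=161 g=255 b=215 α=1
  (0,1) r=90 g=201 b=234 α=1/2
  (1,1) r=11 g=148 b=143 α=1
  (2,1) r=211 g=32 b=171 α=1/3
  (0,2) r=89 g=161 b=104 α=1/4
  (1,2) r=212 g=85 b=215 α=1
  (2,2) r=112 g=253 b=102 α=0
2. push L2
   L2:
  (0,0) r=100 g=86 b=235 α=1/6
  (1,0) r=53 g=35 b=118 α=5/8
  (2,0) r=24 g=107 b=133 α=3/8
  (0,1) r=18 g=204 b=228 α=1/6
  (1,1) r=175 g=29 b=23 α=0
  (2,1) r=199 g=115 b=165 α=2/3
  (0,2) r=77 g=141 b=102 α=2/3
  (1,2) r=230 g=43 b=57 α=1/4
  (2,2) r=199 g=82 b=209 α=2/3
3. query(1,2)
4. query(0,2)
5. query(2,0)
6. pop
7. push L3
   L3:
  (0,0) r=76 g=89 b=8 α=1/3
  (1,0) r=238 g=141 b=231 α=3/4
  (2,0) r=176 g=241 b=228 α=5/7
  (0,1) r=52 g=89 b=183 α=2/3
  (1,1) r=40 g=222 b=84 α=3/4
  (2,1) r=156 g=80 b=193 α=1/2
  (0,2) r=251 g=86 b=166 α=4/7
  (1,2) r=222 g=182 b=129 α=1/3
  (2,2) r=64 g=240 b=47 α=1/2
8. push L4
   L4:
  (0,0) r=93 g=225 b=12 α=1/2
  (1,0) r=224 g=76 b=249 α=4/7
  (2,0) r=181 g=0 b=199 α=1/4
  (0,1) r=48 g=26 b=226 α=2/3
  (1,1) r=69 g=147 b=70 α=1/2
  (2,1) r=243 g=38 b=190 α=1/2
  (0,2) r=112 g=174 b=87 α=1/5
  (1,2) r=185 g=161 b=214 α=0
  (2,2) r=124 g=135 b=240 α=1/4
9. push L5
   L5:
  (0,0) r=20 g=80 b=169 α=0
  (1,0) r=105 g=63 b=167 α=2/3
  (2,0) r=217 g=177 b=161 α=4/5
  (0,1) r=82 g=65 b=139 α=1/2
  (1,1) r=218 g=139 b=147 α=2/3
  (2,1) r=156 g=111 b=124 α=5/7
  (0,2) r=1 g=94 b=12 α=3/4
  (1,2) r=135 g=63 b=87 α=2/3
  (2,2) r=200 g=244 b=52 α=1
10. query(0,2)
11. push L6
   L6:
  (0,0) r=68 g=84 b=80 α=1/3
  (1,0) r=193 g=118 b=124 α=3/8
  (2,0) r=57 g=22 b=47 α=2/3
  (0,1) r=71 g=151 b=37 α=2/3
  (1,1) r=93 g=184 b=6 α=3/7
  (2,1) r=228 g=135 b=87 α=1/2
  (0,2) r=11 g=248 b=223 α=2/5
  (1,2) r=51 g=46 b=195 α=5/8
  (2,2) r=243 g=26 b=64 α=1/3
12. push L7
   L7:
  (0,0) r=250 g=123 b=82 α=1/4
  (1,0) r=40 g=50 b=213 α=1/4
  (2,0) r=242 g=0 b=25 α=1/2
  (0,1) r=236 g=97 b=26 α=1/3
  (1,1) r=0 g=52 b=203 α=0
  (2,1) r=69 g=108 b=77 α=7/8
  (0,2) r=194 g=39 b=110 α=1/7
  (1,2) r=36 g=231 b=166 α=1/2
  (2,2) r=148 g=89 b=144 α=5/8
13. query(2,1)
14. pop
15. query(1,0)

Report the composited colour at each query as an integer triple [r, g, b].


query (1,2) [L1,L2] — begin 0,0,0
L1 α=1: [212, 85, 215]
L2 α=1/4: [433/2, 149/2, 351/2]
rounded: [216, 74, 176]

(0,2) stack=L1,L2; from [0,0,0]:
+L1 (α=1/4) → [89/4, 161/4, 26]
+L2 (α=2/3) → [235/4, 1289/12, 230/3]
rounded: [59, 107, 77]

(2,0) stack=L1,L2; from [0,0,0]:
after L1 α=1: [161, 255, 215]
after L2 α=3/8: [877/8, 399/2, 737/4]
→ [110, 200, 184]

query (0,2) [L1,L3,L4,L5] — begin 0,0,0
+L1 (α=1/4) → [89/4, 161/4, 26]
+L3 (α=4/7) → [4283/28, 1859/28, 106]
+L4 (α=1/5) → [5067/35, 3077/35, 511/5]
+L5 (α=3/4) → [1293/35, 12947/140, 691/20]
→ [37, 92, 35]

query (2,1) [L1,L3,L4,L5,L6,L7] — begin 0,0,0
L1 α=1/3: [211/3, 32/3, 57]
L3 α=1/2: [679/6, 136/3, 125]
L4 α=1/2: [2137/12, 125/3, 315/2]
L5 α=5/7: [6817/42, 1915/21, 935/7]
L6 α=1/2: [16393/84, 2375/21, 772/7]
L7 α=7/8: [56965/672, 18251/168, 4545/56]
= [85, 109, 81]

at x=1,y=0 over L1,L3,L4,L5,L6:
+L1 (α=1/2) → [151/2, 69, 77/2]
+L3 (α=3/4) → [1579/8, 123, 1463/8]
+L4 (α=4/7) → [11905/56, 673/7, 12357/56]
+L5 (α=2/3) → [23665/168, 1555/21, 31061/168]
+L6 (α=3/8) → [215597/1344, 15209/168, 217801/1344]
→ [160, 91, 162]


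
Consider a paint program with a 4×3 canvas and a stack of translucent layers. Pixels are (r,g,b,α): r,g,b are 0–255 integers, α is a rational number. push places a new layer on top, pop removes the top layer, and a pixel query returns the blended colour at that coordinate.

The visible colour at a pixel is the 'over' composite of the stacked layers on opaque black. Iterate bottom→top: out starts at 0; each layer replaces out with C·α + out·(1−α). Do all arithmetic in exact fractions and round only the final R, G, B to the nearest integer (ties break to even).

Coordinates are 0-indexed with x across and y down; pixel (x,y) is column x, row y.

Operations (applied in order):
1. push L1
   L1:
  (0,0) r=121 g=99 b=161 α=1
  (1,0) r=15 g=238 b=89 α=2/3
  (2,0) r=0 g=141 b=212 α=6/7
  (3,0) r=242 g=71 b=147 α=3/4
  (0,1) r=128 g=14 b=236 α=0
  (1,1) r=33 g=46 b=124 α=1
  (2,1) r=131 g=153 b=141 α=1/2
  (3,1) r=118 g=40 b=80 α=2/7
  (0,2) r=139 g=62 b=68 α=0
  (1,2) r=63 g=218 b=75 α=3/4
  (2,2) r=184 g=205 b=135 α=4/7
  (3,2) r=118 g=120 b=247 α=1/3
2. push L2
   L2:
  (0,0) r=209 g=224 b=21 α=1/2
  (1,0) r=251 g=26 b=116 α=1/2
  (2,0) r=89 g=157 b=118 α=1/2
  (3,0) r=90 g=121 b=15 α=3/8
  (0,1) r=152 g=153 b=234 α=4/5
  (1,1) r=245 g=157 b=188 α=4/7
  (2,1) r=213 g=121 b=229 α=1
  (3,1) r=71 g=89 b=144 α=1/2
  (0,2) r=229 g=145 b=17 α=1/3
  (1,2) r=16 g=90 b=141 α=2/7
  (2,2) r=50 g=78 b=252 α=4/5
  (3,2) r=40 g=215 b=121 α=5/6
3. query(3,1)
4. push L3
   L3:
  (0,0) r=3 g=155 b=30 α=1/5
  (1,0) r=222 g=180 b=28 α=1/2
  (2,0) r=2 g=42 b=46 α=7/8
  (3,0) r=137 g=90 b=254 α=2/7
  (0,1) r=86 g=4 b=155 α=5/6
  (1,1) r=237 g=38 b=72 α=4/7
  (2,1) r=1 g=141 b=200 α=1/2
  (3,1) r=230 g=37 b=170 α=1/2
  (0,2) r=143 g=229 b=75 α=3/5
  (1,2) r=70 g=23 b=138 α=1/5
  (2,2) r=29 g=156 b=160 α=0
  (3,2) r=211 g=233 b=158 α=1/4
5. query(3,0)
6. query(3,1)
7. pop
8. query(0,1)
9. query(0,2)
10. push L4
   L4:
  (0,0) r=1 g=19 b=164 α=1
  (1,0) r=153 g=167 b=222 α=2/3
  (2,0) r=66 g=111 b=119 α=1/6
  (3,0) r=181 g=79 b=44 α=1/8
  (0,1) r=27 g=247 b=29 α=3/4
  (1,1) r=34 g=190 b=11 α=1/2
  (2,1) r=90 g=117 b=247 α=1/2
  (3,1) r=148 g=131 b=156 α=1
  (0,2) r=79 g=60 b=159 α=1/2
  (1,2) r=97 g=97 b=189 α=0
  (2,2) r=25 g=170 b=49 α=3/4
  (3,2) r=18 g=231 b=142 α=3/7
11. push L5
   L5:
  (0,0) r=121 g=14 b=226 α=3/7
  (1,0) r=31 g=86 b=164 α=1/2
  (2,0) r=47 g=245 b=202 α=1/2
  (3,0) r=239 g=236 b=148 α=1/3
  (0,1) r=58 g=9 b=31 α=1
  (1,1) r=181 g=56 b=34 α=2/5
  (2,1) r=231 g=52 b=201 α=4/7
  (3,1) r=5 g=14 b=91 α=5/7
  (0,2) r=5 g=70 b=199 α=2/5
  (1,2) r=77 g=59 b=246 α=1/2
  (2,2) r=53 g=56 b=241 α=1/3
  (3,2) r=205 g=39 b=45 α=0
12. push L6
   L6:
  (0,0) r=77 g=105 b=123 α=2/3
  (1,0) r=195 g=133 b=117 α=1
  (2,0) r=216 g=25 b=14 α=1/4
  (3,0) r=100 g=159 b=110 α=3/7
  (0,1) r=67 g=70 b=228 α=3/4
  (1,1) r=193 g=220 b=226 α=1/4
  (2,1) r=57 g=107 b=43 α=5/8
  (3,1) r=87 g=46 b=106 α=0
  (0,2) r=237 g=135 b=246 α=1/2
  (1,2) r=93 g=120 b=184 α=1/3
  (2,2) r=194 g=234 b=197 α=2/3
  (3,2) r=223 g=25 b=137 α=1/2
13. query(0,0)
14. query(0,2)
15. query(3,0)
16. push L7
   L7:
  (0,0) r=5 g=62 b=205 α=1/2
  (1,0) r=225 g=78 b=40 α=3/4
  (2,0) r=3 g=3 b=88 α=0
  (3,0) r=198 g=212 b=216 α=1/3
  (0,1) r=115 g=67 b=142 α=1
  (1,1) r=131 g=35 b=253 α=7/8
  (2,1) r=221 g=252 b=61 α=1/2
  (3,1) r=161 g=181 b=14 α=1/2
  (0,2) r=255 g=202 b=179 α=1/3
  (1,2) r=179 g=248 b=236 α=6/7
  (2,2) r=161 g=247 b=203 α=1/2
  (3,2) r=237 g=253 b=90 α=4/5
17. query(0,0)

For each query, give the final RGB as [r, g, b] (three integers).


query (3,1) [L1,L2] — begin 0,0,0
+L1 (α=2/7) → [236/7, 80/7, 160/7]
+L2 (α=1/2) → [733/14, 703/14, 584/7]
→ [52, 50, 83]

query (3,0) [L1,L2,L3] — begin 0,0,0
+L1 (α=3/4) → [363/2, 213/4, 441/4]
+L2 (α=3/8) → [2355/16, 2517/32, 2385/32]
+L3 (α=2/7) → [16159/112, 18345/224, 28181/224]
= [144, 82, 126]

at x=3,y=1 over L1,L2,L3:
after L1 α=2/7: [236/7, 80/7, 160/7]
after L2 α=1/2: [733/14, 703/14, 584/7]
after L3 α=1/2: [3953/28, 1221/28, 887/7]
→ [141, 44, 127]

(0,1) stack=L1,L2; from [0,0,0]:
after L1 α=0: [0, 0, 0]
after L2 α=4/5: [608/5, 612/5, 936/5]
rounded: [122, 122, 187]

(0,2) stack=L1,L2; from [0,0,0]:
after L1 α=0: [0, 0, 0]
after L2 α=1/3: [229/3, 145/3, 17/3]
→ [76, 48, 6]

at x=0,y=0 over L1,L2,L4,L5,L6:
L1 α=1: [121, 99, 161]
L2 α=1/2: [165, 323/2, 91]
L4 α=1: [1, 19, 164]
L5 α=3/7: [367/7, 118/7, 1334/7]
L6 α=2/3: [1445/21, 1588/21, 3056/21]
= [69, 76, 146]

(0,2) stack=L1,L2,L4,L5,L6; from [0,0,0]:
+L1 (α=0) → [0, 0, 0]
+L2 (α=1/3) → [229/3, 145/3, 17/3]
+L4 (α=1/2) → [233/3, 325/6, 247/3]
+L5 (α=2/5) → [243/5, 121/2, 129]
+L6 (α=1/2) → [714/5, 391/4, 375/2]
= [143, 98, 188]

at x=3,y=0 over L1,L2,L4,L5,L6:
after L1 α=3/4: [363/2, 213/4, 441/4]
after L2 α=3/8: [2355/16, 2517/32, 2385/32]
after L4 α=1/8: [19381/128, 20147/256, 18103/256]
after L5 α=1/3: [11559/64, 16785/128, 12349/128]
after L6 α=3/7: [2337/16, 32049/224, 22909/224]
= [146, 143, 102]

at x=0,y=0 over L1,L2,L4,L5,L6,L7:
+L1 (α=1) → [121, 99, 161]
+L2 (α=1/2) → [165, 323/2, 91]
+L4 (α=1) → [1, 19, 164]
+L5 (α=3/7) → [367/7, 118/7, 1334/7]
+L6 (α=2/3) → [1445/21, 1588/21, 3056/21]
+L7 (α=1/2) → [775/21, 1445/21, 7361/42]
→ [37, 69, 175]


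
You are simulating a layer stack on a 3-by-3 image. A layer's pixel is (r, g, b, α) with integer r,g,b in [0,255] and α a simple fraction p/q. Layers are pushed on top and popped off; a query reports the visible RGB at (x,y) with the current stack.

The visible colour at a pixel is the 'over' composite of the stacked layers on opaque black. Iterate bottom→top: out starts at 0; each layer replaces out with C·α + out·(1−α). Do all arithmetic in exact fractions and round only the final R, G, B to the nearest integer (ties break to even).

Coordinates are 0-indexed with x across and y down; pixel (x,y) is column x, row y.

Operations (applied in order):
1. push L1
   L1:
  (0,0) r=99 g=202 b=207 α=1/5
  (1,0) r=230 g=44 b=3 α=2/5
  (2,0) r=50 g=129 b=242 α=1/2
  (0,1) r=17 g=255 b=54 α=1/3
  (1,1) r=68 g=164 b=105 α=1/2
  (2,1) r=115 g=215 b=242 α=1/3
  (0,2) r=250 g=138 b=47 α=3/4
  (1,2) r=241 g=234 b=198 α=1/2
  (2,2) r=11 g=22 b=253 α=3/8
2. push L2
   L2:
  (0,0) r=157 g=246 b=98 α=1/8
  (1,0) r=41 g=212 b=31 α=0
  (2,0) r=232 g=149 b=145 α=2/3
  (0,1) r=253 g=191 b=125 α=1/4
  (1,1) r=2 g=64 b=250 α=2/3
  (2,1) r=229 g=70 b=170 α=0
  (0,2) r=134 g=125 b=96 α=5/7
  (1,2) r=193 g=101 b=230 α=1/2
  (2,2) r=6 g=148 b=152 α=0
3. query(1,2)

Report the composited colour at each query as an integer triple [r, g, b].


(1,2) stack=L1,L2; from [0,0,0]:
L1 α=1/2: [241/2, 117, 99]
L2 α=1/2: [627/4, 109, 329/2]
→ [157, 109, 164]


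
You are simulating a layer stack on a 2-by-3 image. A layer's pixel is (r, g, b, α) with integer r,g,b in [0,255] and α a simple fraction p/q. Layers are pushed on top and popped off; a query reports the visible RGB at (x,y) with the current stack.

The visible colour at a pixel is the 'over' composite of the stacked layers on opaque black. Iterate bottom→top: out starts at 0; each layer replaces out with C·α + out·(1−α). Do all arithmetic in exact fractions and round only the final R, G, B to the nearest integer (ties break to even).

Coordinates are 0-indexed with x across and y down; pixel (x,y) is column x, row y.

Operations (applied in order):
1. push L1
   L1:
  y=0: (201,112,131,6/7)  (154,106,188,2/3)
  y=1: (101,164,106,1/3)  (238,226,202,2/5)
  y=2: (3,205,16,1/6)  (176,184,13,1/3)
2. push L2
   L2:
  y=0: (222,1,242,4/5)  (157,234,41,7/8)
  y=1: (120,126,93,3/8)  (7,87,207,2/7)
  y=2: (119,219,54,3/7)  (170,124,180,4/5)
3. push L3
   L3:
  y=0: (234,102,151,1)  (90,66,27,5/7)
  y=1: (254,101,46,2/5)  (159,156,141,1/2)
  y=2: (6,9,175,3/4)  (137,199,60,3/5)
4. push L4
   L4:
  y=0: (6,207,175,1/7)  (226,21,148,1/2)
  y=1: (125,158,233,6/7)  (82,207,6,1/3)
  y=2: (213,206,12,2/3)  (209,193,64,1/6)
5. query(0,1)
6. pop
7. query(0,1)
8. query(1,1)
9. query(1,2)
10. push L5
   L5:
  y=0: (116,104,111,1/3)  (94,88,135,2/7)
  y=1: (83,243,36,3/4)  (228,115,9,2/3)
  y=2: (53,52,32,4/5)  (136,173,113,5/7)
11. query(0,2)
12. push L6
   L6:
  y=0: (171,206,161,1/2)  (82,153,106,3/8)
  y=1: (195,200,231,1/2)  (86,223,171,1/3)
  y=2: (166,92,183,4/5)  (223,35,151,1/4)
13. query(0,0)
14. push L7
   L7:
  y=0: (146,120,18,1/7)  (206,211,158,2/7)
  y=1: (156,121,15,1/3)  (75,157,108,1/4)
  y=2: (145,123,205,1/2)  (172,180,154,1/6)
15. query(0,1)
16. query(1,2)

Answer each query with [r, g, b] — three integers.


query (0,1) [L1,L2,L3,L4] — begin 0,0,0
after L1 α=1/3: [101/3, 164/3, 106/3]
after L2 α=3/8: [1585/24, 977/12, 1367/24]
after L3 α=2/5: [5649/40, 357/4, 2103/40]
after L4 α=6/7: [35649/280, 4149/28, 8289/40]
→ [127, 148, 207]

at x=0,y=1 over L1,L2,L3:
after L1 α=1/3: [101/3, 164/3, 106/3]
after L2 α=3/8: [1585/24, 977/12, 1367/24]
after L3 α=2/5: [5649/40, 357/4, 2103/40]
rounded: [141, 89, 53]

query (1,1) [L1,L2,L3] — begin 0,0,0
L1 α=2/5: [476/5, 452/5, 404/5]
L2 α=2/7: [70, 626/7, 818/7]
L3 α=1/2: [229/2, 859/7, 1805/14]
rounded: [114, 123, 129]

at x=1,y=2 over L1,L2,L3:
after L1 α=1/3: [176/3, 184/3, 13/3]
after L2 α=4/5: [2216/15, 1672/15, 2173/15]
after L3 α=3/5: [10597/75, 12299/75, 7046/75]
→ [141, 164, 94]

(0,2) stack=L1,L2,L3,L5; from [0,0,0]:
after L1 α=1/6: [1/2, 205/6, 8/3]
after L2 α=3/7: [359/7, 2381/21, 74/3]
after L3 α=3/4: [485/28, 737/21, 1649/12]
after L5 α=4/5: [6421/140, 1021/21, 637/12]
= [46, 49, 53]

at x=0,y=0 over L1,L2,L3,L5,L6:
L1 α=6/7: [1206/7, 96, 786/7]
L2 α=4/5: [7422/35, 20, 7562/35]
L3 α=1: [234, 102, 151]
L5 α=1/3: [584/3, 308/3, 413/3]
L6 α=1/2: [1097/6, 463/3, 448/3]
→ [183, 154, 149]

query (0,1) [L1,L2,L3,L5,L6,L7] — begin 0,0,0
+L1 (α=1/3) → [101/3, 164/3, 106/3]
+L2 (α=3/8) → [1585/24, 977/12, 1367/24]
+L3 (α=2/5) → [5649/40, 357/4, 2103/40]
+L5 (α=3/4) → [15609/160, 3273/16, 6423/160]
+L6 (α=1/2) → [46809/320, 6473/32, 43383/320]
+L7 (α=1/3) → [23923/160, 2803/16, 15261/160]
→ [150, 175, 95]

(1,2) stack=L1,L2,L3,L5,L6,L7; from [0,0,0]:
after L1 α=1/3: [176/3, 184/3, 13/3]
after L2 α=4/5: [2216/15, 1672/15, 2173/15]
after L3 α=3/5: [10597/75, 12299/75, 7046/75]
after L5 α=5/7: [72194/525, 89473/525, 56467/525]
after L6 α=1/4: [111219/700, 47799/350, 20723/175]
after L7 α=1/6: [135299/840, 20133/140, 26113/210]
→ [161, 144, 124]


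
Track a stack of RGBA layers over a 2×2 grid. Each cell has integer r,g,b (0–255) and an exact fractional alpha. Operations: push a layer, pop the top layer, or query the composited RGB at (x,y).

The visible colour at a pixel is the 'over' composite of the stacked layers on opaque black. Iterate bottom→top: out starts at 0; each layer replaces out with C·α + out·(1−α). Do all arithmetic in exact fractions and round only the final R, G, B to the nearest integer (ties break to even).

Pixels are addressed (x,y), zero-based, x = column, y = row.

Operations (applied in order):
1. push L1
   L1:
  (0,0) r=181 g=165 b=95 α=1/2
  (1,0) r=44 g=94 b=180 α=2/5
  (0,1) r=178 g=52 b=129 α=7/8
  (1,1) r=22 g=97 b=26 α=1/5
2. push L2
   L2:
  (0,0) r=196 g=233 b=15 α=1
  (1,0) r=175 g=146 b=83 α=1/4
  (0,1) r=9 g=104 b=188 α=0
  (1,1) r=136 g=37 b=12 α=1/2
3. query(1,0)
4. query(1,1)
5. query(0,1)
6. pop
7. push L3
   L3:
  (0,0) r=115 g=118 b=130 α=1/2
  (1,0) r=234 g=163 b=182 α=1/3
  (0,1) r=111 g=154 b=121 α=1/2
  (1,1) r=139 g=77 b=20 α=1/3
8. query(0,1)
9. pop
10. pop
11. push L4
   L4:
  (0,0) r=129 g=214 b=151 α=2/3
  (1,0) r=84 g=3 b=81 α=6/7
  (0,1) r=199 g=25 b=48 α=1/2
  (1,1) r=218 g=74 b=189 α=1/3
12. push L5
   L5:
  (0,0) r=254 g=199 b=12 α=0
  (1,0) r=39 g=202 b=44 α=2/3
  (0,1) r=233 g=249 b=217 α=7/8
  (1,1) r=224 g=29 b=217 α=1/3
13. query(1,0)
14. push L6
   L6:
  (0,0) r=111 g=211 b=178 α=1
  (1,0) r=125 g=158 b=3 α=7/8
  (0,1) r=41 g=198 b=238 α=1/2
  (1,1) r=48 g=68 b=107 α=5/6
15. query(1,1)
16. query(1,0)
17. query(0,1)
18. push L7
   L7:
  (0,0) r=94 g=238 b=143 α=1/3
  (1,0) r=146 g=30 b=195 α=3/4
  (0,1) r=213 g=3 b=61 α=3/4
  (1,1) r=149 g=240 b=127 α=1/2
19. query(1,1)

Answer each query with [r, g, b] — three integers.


query (1,0) [L1,L2] — begin 0,0,0
+L1 (α=2/5) → [88/5, 188/5, 72]
+L2 (α=1/4) → [1139/20, 647/10, 299/4]
rounded: [57, 65, 75]

(1,1) stack=L1,L2; from [0,0,0]:
after L1 α=1/5: [22/5, 97/5, 26/5]
after L2 α=1/2: [351/5, 141/5, 43/5]
= [70, 28, 9]

at x=0,y=1 over L1,L2:
after L1 α=7/8: [623/4, 91/2, 903/8]
after L2 α=0: [623/4, 91/2, 903/8]
= [156, 46, 113]

query (0,1) [L1,L3] — begin 0,0,0
L1 α=7/8: [623/4, 91/2, 903/8]
L3 α=1/2: [1067/8, 399/4, 1871/16]
→ [133, 100, 117]

at x=1,y=0 over L4,L5:
+L4 (α=6/7) → [72, 18/7, 486/7]
+L5 (α=2/3) → [50, 2846/21, 1102/21]
→ [50, 136, 52]

(1,1) stack=L4,L5,L6; from [0,0,0]:
+L4 (α=1/3) → [218/3, 74/3, 63]
+L5 (α=1/3) → [1108/9, 235/9, 343/3]
+L6 (α=5/6) → [1634/27, 3295/54, 974/9]
→ [61, 61, 108]

(1,0) stack=L4,L5,L6; from [0,0,0]:
L4 α=6/7: [72, 18/7, 486/7]
L5 α=2/3: [50, 2846/21, 1102/21]
L6 α=7/8: [925/8, 3259/21, 1543/168]
→ [116, 155, 9]

(0,1) stack=L4,L5,L6; from [0,0,0]:
+L4 (α=1/2) → [199/2, 25/2, 24]
+L5 (α=7/8) → [3461/16, 3511/16, 1543/8]
+L6 (α=1/2) → [4117/32, 6679/32, 3447/16]
= [129, 209, 215]

(1,1) stack=L4,L5,L6,L7; from [0,0,0]:
after L4 α=1/3: [218/3, 74/3, 63]
after L5 α=1/3: [1108/9, 235/9, 343/3]
after L6 α=5/6: [1634/27, 3295/54, 974/9]
after L7 α=1/2: [5657/54, 16255/108, 2117/18]
= [105, 151, 118]


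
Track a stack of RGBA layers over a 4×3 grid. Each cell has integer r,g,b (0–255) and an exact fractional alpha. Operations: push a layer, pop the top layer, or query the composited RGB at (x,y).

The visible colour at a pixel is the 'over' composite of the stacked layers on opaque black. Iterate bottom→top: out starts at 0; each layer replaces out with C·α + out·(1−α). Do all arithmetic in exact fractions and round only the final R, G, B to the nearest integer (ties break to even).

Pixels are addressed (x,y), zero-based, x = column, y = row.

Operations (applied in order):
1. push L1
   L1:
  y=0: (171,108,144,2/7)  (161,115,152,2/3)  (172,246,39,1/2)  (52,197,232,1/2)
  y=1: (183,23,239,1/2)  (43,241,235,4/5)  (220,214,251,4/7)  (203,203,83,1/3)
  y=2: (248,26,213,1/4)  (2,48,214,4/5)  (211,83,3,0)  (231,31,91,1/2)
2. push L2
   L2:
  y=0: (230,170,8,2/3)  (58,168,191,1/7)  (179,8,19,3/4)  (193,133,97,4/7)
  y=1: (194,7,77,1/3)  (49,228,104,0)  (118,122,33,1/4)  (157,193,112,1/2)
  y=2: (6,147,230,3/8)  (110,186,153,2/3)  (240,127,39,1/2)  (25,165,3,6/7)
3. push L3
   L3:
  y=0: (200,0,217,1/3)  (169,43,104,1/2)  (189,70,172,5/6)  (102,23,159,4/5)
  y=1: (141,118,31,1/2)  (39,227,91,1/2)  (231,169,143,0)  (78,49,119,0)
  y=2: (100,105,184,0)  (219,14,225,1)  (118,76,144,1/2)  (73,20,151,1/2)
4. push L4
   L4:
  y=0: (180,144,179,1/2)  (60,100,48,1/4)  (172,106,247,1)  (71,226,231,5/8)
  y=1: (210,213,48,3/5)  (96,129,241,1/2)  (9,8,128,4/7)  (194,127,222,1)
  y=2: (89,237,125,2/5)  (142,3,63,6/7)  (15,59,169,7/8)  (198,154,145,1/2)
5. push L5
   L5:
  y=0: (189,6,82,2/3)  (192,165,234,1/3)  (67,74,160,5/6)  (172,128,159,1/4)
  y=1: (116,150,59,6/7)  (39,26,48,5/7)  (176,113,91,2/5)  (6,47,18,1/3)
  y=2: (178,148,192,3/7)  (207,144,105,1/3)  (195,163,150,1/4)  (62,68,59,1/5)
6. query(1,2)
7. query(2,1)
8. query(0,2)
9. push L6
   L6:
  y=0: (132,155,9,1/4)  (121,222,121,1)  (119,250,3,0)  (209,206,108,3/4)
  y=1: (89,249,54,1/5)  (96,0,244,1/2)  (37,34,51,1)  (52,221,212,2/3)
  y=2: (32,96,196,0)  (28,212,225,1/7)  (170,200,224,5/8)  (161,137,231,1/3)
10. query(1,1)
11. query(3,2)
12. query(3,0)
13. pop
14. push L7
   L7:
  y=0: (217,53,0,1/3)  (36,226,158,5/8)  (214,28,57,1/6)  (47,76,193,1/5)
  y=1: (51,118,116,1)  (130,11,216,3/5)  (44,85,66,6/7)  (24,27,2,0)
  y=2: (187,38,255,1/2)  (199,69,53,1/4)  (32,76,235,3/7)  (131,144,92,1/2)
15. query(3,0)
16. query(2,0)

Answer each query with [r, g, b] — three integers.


query (1,2) [L1,L2,L3,L4,L5] — begin 0,0,0
+L1 (α=4/5) → [8/5, 192/5, 856/5]
+L2 (α=2/3) → [1108/15, 684/5, 2386/15]
+L3 (α=1) → [219, 14, 225]
+L4 (α=6/7) → [153, 32/7, 603/7]
+L5 (α=1/3) → [171, 1072/21, 647/7]
= [171, 51, 92]

at x=2,y=1 over L1,L2,L3,L4,L5:
after L1 α=4/7: [880/7, 856/7, 1004/7]
after L2 α=1/4: [1733/14, 1711/14, 3243/28]
after L3 α=0: [1733/14, 1711/14, 3243/28]
after L4 α=4/7: [5703/98, 5581/98, 24065/196]
after L5 α=2/5: [10321/98, 38891/490, 107867/980]
= [105, 79, 110]

query (0,2) [L1,L2,L3,L4,L5] — begin 0,0,0
+L1 (α=1/4) → [62, 13/2, 213/4]
+L2 (α=3/8) → [41, 947/16, 3825/32]
+L3 (α=0) → [41, 947/16, 3825/32]
+L4 (α=2/5) → [301/5, 2085/16, 3895/32]
+L5 (α=3/7) → [3874/35, 3861/28, 8503/56]
→ [111, 138, 152]

query (1,1) [L1,L2,L3,L4,L5,L6] — begin 0,0,0
after L1 α=4/5: [172/5, 964/5, 188]
after L2 α=0: [172/5, 964/5, 188]
after L3 α=1/2: [367/10, 2099/10, 279/2]
after L4 α=1/2: [1327/20, 3389/20, 761/4]
after L5 α=5/7: [3277/70, 4689/70, 1241/14]
after L6 α=1/2: [9997/140, 4689/140, 4657/28]
= [71, 33, 166]

query (3,2) [L1,L2,L3,L4,L5,L6] — begin 0,0,0
after L1 α=1/2: [231/2, 31/2, 91/2]
after L2 α=6/7: [531/14, 2011/14, 127/14]
after L3 α=1/2: [1553/28, 2291/28, 2241/28]
after L4 α=1/2: [7097/56, 6603/56, 6301/56]
after L5 α=1/5: [1593/14, 1511/14, 7127/70]
after L6 α=1/3: [2720/21, 2470/21, 15212/105]
= [130, 118, 145]

query (3,0) [L1,L2,L3,L4,L5,L6] — begin 0,0,0
L1 α=1/2: [26, 197/2, 116]
L2 α=4/7: [850/7, 1655/14, 736/7]
L3 α=4/5: [3706/35, 2943/70, 5188/35]
L4 α=5/8: [23543/280, 87929/560, 55989/280]
L5 α=1/4: [118789/1120, 335467/2240, 212487/1120]
L6 α=3/4: [821029/4480, 1719787/8960, 575367/4480]
rounded: [183, 192, 128]

query (3,0) [L1,L2,L3,L4,L5,L7] — begin 0,0,0
+L1 (α=1/2) → [26, 197/2, 116]
+L2 (α=4/7) → [850/7, 1655/14, 736/7]
+L3 (α=4/5) → [3706/35, 2943/70, 5188/35]
+L4 (α=5/8) → [23543/280, 87929/560, 55989/280]
+L5 (α=1/4) → [118789/1120, 335467/2240, 212487/1120]
+L7 (α=1/5) → [131949/1400, 378027/2800, 266527/1400]
rounded: [94, 135, 190]

at x=2,y=0 over L1,L2,L3,L4,L5,L7:
+L1 (α=1/2) → [86, 123, 39/2]
+L2 (α=3/4) → [623/4, 147/4, 153/8]
+L3 (α=5/6) → [4403/24, 1547/24, 7033/48]
+L4 (α=1) → [172, 106, 247]
+L5 (α=5/6) → [169/2, 238/3, 349/2]
+L7 (α=1/6) → [1273/12, 637/9, 1859/12]
rounded: [106, 71, 155]
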